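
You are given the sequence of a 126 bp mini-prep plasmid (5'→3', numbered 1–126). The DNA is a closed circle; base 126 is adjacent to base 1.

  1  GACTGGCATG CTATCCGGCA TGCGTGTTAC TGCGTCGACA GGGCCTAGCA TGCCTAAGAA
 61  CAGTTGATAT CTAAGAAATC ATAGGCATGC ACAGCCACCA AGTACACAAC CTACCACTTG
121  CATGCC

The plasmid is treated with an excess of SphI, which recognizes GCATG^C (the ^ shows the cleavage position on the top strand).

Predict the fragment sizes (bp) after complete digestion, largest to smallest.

37, 35, 30, 12, 12 bp

SphI sites (GCATGC) start at positions 6, 18, 48, 85, 120.
SphI cuts after base 5 of each site (before the last base), so after positions 10, 22, 52, 89, 124.
Circular molecule, 5 cuts → 5 fragments:
  11–22 → 12 bp
  23–52 → 30 bp
  53–89 → 37 bp
  90–124 → 35 bp
  125–126 then 1–10 → 2 + 10 = 12 bp
Sorted largest to smallest: 37, 35, 30, 12, 12 bp.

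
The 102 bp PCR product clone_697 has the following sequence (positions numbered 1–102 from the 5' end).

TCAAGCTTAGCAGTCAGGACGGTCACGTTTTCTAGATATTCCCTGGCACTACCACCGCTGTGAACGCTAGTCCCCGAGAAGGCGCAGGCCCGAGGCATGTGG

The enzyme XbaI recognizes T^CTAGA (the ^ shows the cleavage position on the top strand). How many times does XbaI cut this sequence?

1

TCTAGA occurs starting at position 31.
XbaI cuts at 1 site.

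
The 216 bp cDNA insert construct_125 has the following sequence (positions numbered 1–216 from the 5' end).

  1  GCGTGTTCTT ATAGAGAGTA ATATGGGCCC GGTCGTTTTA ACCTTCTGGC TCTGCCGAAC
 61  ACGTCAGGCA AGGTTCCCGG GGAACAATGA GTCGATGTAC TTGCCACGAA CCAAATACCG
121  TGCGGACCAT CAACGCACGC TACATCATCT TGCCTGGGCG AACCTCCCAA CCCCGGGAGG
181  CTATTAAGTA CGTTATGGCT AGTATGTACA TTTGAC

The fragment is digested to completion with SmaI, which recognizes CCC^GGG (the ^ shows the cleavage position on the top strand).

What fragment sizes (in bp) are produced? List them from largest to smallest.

SmaI sites (CCCGGG) start at positions 76, 172.
SmaI cuts after base 3 of each site, so after positions 78, 174.
Linear molecule, 2 cuts → 3 fragments:
  1–78 → 78 bp
  79–174 → 96 bp
  175–216 → 42 bp
Sorted largest to smallest: 96, 78, 42 bp.

96, 78, 42 bp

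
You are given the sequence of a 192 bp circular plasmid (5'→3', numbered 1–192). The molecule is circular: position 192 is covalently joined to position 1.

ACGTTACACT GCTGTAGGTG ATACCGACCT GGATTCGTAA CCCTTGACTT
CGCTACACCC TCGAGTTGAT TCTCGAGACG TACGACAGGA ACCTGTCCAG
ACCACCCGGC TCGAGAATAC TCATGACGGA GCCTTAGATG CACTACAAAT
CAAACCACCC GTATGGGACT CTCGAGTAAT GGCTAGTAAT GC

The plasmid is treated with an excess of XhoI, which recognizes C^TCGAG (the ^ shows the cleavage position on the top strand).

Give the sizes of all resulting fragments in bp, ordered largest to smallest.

81, 61, 38, 12 bp

XhoI sites (CTCGAG) start at positions 60, 72, 110, 171.
XhoI cuts after the first base of each site, so after positions 60, 72, 110, 171.
Circular molecule, 4 cuts → 4 fragments:
  61–72 → 12 bp
  73–110 → 38 bp
  111–171 → 61 bp
  172–192 then 1–60 → 21 + 60 = 81 bp
Sorted largest to smallest: 81, 61, 38, 12 bp.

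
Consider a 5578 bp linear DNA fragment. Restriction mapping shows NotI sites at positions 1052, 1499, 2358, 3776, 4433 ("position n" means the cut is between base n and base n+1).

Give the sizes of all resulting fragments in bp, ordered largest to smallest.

1418, 1145, 1052, 859, 657, 447 bp

Linear molecule, 5 cuts → 6 fragments:
  1052 − 0 = 1052 bp
  1499 − 1052 = 447 bp
  2358 − 1499 = 859 bp
  3776 − 2358 = 1418 bp
  4433 − 3776 = 657 bp
  5578 − 4433 = 1145 bp
Sorted largest to smallest: 1418, 1145, 1052, 859, 657, 447 bp.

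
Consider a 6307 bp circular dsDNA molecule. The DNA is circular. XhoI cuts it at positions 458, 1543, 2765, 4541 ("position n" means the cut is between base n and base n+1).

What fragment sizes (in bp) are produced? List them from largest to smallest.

Circular molecule, 4 cuts → 4 fragments:
  1543 − 458 = 1085 bp
  2765 − 1543 = 1222 bp
  4541 − 2765 = 1776 bp
  wrap: 6307 − 4541 + 458 = 2224 bp
Sorted largest to smallest: 2224, 1776, 1222, 1085 bp.

2224, 1776, 1222, 1085 bp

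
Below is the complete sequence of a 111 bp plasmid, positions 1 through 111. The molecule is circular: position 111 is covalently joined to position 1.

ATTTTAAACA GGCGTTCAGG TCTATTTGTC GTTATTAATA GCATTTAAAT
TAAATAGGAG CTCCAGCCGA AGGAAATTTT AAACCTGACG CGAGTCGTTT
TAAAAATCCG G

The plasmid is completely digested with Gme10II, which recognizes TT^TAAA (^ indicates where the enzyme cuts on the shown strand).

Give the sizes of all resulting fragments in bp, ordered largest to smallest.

Gme10II sites (TTTAAA) start at positions 3, 44, 78, 99.
Gme10II cuts after base 2 of each site, so after positions 4, 45, 79, 100.
Circular molecule, 4 cuts → 4 fragments:
  5–45 → 41 bp
  46–79 → 34 bp
  80–100 → 21 bp
  101–111 then 1–4 → 11 + 4 = 15 bp
Sorted largest to smallest: 41, 34, 21, 15 bp.

41, 34, 21, 15 bp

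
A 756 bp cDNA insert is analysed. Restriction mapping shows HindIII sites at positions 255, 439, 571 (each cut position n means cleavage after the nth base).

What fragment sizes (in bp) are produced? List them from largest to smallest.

255, 185, 184, 132 bp

Linear molecule, 3 cuts → 4 fragments:
  255 − 0 = 255 bp
  439 − 255 = 184 bp
  571 − 439 = 132 bp
  756 − 571 = 185 bp
Sorted largest to smallest: 255, 185, 184, 132 bp.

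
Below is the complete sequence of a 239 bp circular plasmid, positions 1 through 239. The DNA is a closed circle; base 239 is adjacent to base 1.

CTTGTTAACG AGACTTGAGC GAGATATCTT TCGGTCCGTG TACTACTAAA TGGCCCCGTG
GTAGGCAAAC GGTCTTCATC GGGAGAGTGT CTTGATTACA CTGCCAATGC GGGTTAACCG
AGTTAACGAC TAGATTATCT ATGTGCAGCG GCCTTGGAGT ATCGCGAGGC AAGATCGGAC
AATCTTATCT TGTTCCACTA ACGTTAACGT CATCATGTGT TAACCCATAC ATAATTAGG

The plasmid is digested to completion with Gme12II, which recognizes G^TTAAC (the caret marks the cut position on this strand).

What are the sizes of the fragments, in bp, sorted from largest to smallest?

Gme12II sites (GTTAAC) start at positions 4, 113, 122, 203, 219.
Gme12II cuts after the first base of each site, so after positions 4, 113, 122, 203, 219.
Circular molecule, 5 cuts → 5 fragments:
  5–113 → 109 bp
  114–122 → 9 bp
  123–203 → 81 bp
  204–219 → 16 bp
  220–239 then 1–4 → 20 + 4 = 24 bp
Sorted largest to smallest: 109, 81, 24, 16, 9 bp.

109, 81, 24, 16, 9 bp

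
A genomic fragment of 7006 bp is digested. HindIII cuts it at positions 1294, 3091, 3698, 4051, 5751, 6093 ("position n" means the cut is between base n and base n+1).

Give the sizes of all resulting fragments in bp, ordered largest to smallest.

Linear molecule, 6 cuts → 7 fragments:
  1294 − 0 = 1294 bp
  3091 − 1294 = 1797 bp
  3698 − 3091 = 607 bp
  4051 − 3698 = 353 bp
  5751 − 4051 = 1700 bp
  6093 − 5751 = 342 bp
  7006 − 6093 = 913 bp
Sorted largest to smallest: 1797, 1700, 1294, 913, 607, 353, 342 bp.

1797, 1700, 1294, 913, 607, 353, 342 bp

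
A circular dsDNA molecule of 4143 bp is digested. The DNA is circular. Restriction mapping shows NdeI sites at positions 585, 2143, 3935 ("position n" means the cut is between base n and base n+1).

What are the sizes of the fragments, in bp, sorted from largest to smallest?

Circular molecule, 3 cuts → 3 fragments:
  2143 − 585 = 1558 bp
  3935 − 2143 = 1792 bp
  wrap: 4143 − 3935 + 585 = 793 bp
Sorted largest to smallest: 1792, 1558, 793 bp.

1792, 1558, 793 bp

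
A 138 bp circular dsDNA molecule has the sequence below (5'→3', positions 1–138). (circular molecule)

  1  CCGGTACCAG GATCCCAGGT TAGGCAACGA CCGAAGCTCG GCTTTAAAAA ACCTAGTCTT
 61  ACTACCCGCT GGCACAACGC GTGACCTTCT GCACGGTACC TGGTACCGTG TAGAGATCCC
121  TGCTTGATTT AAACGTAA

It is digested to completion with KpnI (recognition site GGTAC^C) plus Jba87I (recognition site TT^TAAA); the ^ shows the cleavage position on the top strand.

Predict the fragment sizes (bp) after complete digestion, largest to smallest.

55, 37, 23, 16, 7 bp

KpnI sites (GGTACC) start at positions 3, 95, 102.
KpnI cuts after base 5 of each site (before the last base), so after positions 7, 99, 106.
Jba87I sites (TTTAAA) start at positions 43, 128.
Jba87I cuts after base 2 of each site, so after positions 44, 129.
Combined cut positions: 7, 44, 99, 106, 129.
Circular molecule, 5 cuts → 5 fragments:
  8–44 → 37 bp
  45–99 → 55 bp
  100–106 → 7 bp
  107–129 → 23 bp
  130–138 then 1–7 → 9 + 7 = 16 bp
Sorted largest to smallest: 55, 37, 23, 16, 7 bp.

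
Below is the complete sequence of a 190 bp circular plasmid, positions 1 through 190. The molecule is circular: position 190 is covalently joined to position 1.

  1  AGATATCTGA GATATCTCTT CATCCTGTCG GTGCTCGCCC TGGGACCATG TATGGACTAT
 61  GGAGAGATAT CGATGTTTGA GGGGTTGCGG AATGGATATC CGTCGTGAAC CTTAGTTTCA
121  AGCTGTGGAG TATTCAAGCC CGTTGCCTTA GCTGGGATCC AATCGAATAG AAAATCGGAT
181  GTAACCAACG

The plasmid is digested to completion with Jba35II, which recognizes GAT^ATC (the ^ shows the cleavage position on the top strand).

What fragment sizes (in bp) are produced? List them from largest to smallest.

97, 55, 29, 9 bp

Jba35II sites (GATATC) start at positions 2, 11, 66, 95.
Jba35II cuts after base 3 of each site, so after positions 4, 13, 68, 97.
Circular molecule, 4 cuts → 4 fragments:
  5–13 → 9 bp
  14–68 → 55 bp
  69–97 → 29 bp
  98–190 then 1–4 → 93 + 4 = 97 bp
Sorted largest to smallest: 97, 55, 29, 9 bp.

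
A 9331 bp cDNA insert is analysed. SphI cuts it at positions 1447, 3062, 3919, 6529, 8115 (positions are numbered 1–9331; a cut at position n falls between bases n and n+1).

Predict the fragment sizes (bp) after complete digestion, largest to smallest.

Linear molecule, 5 cuts → 6 fragments:
  1447 − 0 = 1447 bp
  3062 − 1447 = 1615 bp
  3919 − 3062 = 857 bp
  6529 − 3919 = 2610 bp
  8115 − 6529 = 1586 bp
  9331 − 8115 = 1216 bp
Sorted largest to smallest: 2610, 1615, 1586, 1447, 1216, 857 bp.

2610, 1615, 1586, 1447, 1216, 857 bp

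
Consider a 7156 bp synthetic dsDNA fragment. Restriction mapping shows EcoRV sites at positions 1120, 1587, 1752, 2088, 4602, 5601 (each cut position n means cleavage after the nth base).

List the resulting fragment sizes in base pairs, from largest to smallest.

2514, 1555, 1120, 999, 467, 336, 165 bp

Linear molecule, 6 cuts → 7 fragments:
  1120 − 0 = 1120 bp
  1587 − 1120 = 467 bp
  1752 − 1587 = 165 bp
  2088 − 1752 = 336 bp
  4602 − 2088 = 2514 bp
  5601 − 4602 = 999 bp
  7156 − 5601 = 1555 bp
Sorted largest to smallest: 2514, 1555, 1120, 999, 467, 336, 165 bp.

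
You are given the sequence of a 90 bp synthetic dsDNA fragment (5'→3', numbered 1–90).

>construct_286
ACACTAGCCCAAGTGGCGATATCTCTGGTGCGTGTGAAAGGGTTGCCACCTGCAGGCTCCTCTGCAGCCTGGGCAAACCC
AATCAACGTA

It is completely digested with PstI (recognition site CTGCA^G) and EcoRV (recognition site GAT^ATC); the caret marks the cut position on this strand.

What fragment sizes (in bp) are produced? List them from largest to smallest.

PstI sites (CTGCAG) start at positions 50, 62.
PstI cuts after base 5 of each site (before the last base), so after positions 54, 66.
The EcoRV site (GATATC) starts at position 18.
EcoRV cuts after base 3 of each site, so after position 20.
Combined cut positions: 20, 54, 66.
Linear molecule, 3 cuts → 4 fragments:
  1–20 → 20 bp
  21–54 → 34 bp
  55–66 → 12 bp
  67–90 → 24 bp
Sorted largest to smallest: 34, 24, 20, 12 bp.

34, 24, 20, 12 bp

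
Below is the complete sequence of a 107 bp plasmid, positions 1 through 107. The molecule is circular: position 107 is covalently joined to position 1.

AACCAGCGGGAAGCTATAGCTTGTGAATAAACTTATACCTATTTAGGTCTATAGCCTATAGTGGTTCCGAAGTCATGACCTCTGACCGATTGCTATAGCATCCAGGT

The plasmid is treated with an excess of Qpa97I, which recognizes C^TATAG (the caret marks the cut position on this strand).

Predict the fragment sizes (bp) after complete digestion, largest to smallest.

Qpa97I sites (CTATAG) start at positions 14, 49, 56, 93.
Qpa97I cuts after the first base of each site, so after positions 14, 49, 56, 93.
Circular molecule, 4 cuts → 4 fragments:
  15–49 → 35 bp
  50–56 → 7 bp
  57–93 → 37 bp
  94–107 then 1–14 → 14 + 14 = 28 bp
Sorted largest to smallest: 37, 35, 28, 7 bp.

37, 35, 28, 7 bp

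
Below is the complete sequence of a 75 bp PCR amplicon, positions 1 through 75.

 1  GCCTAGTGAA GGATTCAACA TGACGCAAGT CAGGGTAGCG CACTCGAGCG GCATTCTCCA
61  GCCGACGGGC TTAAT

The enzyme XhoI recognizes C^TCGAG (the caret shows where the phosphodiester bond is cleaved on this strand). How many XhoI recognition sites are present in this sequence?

1

CTCGAG occurs starting at position 43.
XhoI cuts at 1 site.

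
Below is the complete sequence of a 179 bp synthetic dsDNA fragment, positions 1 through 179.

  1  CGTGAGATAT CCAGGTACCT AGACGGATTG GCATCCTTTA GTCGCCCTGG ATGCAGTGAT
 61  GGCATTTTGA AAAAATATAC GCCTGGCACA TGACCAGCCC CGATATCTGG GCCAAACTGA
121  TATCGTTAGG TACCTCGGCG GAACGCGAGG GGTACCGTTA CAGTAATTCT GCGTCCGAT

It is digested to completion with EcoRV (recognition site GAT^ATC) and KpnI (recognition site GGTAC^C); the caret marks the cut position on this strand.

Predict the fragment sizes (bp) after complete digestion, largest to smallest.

86, 24, 22, 17, 12, 10, 8 bp

EcoRV sites (GATATC) start at positions 6, 102, 119.
EcoRV cuts after base 3 of each site, so after positions 8, 104, 121.
KpnI sites (GGTACC) start at positions 14, 129, 151.
KpnI cuts after base 5 of each site (before the last base), so after positions 18, 133, 155.
Combined cut positions: 8, 18, 104, 121, 133, 155.
Linear molecule, 6 cuts → 7 fragments:
  1–8 → 8 bp
  9–18 → 10 bp
  19–104 → 86 bp
  105–121 → 17 bp
  122–133 → 12 bp
  134–155 → 22 bp
  156–179 → 24 bp
Sorted largest to smallest: 86, 24, 22, 17, 12, 10, 8 bp.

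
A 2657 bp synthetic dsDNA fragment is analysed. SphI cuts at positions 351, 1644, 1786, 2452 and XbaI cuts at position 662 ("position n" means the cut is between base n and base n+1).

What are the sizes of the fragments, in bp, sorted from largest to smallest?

982, 666, 351, 311, 205, 142 bp

Combined cut positions (sorted): 351, 662, 1644, 1786, 2452.
Linear molecule, 5 cuts → 6 fragments:
  351 − 0 = 351 bp
  662 − 351 = 311 bp
  1644 − 662 = 982 bp
  1786 − 1644 = 142 bp
  2452 − 1786 = 666 bp
  2657 − 2452 = 205 bp
Sorted largest to smallest: 982, 666, 351, 311, 205, 142 bp.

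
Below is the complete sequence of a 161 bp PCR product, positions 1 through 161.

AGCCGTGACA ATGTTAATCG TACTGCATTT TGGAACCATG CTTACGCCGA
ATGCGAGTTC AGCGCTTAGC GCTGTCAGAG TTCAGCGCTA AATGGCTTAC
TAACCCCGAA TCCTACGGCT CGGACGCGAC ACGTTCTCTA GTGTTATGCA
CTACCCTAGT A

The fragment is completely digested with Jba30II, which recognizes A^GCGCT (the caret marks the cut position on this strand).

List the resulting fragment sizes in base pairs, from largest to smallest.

77, 61, 16, 7 bp

Jba30II sites (AGCGCT) start at positions 61, 68, 84.
Jba30II cuts after the first base of each site, so after positions 61, 68, 84.
Linear molecule, 3 cuts → 4 fragments:
  1–61 → 61 bp
  62–68 → 7 bp
  69–84 → 16 bp
  85–161 → 77 bp
Sorted largest to smallest: 77, 61, 16, 7 bp.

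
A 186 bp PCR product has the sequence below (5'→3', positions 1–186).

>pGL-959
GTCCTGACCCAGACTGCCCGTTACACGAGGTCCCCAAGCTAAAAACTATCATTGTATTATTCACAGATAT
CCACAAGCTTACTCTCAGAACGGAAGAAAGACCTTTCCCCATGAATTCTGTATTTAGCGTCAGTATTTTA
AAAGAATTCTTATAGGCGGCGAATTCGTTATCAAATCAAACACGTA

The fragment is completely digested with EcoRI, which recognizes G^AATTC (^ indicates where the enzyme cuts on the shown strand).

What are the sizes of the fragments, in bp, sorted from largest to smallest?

113, 31, 25, 17 bp

EcoRI sites (GAATTC) start at positions 113, 144, 161.
EcoRI cuts after the first base of each site, so after positions 113, 144, 161.
Linear molecule, 3 cuts → 4 fragments:
  1–113 → 113 bp
  114–144 → 31 bp
  145–161 → 17 bp
  162–186 → 25 bp
Sorted largest to smallest: 113, 31, 25, 17 bp.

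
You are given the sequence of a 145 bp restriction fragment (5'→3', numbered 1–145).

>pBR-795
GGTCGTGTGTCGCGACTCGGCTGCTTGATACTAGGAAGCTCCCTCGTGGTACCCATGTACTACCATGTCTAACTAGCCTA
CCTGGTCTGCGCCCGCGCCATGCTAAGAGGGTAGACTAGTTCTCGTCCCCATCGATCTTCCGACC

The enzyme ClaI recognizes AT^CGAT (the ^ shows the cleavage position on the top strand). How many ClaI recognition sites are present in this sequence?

1

ATCGAT occurs starting at position 131.
ClaI cuts at 1 site.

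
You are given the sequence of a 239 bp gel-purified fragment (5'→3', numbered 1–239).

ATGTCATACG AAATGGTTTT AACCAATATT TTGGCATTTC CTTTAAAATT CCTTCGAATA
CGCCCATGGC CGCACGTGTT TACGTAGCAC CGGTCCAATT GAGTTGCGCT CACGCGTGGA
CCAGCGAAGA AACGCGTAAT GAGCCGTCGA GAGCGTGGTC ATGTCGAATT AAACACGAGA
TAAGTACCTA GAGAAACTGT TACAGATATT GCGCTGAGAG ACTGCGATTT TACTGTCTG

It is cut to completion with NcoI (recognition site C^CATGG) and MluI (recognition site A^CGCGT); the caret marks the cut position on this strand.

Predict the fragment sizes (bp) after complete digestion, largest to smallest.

107, 64, 48, 20 bp

The NcoI site (CCATGG) starts at position 64.
NcoI cuts after the first base of each site, so after position 64.
MluI sites (ACGCGT) start at positions 112, 132.
MluI cuts after the first base of each site, so after positions 112, 132.
Combined cut positions: 64, 112, 132.
Linear molecule, 3 cuts → 4 fragments:
  1–64 → 64 bp
  65–112 → 48 bp
  113–132 → 20 bp
  133–239 → 107 bp
Sorted largest to smallest: 107, 64, 48, 20 bp.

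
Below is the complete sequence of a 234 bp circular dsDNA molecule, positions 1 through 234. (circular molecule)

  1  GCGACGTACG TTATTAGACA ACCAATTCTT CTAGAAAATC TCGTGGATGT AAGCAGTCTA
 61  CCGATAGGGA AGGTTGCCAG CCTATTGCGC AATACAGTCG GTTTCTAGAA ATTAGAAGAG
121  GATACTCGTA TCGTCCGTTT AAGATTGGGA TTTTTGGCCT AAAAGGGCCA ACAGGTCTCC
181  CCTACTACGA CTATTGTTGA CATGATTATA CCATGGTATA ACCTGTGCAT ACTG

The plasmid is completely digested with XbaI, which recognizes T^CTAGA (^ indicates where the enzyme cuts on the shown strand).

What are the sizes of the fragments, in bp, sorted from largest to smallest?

160, 74 bp

XbaI sites (TCTAGA) start at positions 30, 104.
XbaI cuts after the first base of each site, so after positions 30, 104.
Circular molecule, 2 cuts → 2 fragments:
  31–104 → 74 bp
  105–234 then 1–30 → 130 + 30 = 160 bp
Sorted largest to smallest: 160, 74 bp.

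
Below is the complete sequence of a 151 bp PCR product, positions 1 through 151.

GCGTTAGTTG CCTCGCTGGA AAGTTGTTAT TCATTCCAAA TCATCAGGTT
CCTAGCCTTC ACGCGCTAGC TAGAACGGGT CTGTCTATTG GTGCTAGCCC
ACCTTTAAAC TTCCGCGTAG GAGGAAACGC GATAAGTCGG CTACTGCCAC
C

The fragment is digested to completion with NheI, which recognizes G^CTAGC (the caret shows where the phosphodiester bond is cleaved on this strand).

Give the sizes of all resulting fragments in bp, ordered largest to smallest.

65, 58, 28 bp

NheI sites (GCTAGC) start at positions 65, 93.
NheI cuts after the first base of each site, so after positions 65, 93.
Linear molecule, 2 cuts → 3 fragments:
  1–65 → 65 bp
  66–93 → 28 bp
  94–151 → 58 bp
Sorted largest to smallest: 65, 58, 28 bp.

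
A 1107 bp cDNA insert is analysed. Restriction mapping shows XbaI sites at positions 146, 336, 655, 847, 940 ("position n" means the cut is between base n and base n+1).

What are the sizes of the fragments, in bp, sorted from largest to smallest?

Linear molecule, 5 cuts → 6 fragments:
  146 − 0 = 146 bp
  336 − 146 = 190 bp
  655 − 336 = 319 bp
  847 − 655 = 192 bp
  940 − 847 = 93 bp
  1107 − 940 = 167 bp
Sorted largest to smallest: 319, 192, 190, 167, 146, 93 bp.

319, 192, 190, 167, 146, 93 bp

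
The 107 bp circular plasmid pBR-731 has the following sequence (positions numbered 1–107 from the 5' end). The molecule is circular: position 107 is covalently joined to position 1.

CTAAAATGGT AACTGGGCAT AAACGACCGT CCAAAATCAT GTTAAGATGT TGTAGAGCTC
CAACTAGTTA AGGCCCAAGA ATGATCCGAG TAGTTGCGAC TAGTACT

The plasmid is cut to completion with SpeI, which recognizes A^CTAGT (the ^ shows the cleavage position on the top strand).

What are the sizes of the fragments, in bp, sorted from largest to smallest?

SpeI sites (ACTAGT) start at positions 63, 99.
SpeI cuts after the first base of each site, so after positions 63, 99.
Circular molecule, 2 cuts → 2 fragments:
  64–99 → 36 bp
  100–107 then 1–63 → 8 + 63 = 71 bp
Sorted largest to smallest: 71, 36 bp.

71, 36 bp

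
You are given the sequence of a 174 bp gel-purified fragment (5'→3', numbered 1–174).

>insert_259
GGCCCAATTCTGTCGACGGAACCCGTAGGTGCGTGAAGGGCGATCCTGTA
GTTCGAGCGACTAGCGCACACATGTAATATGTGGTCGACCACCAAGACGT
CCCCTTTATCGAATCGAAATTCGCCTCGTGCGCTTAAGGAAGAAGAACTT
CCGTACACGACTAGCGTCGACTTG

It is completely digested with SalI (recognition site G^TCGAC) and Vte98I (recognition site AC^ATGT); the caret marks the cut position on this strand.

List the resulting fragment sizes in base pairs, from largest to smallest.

SalI sites (GTCGAC) start at positions 12, 84, 166.
SalI cuts after the first base of each site, so after positions 12, 84, 166.
The Vte98I site (ACATGT) starts at position 70.
Vte98I cuts after base 2 of each site, so after position 71.
Combined cut positions: 12, 71, 84, 166.
Linear molecule, 4 cuts → 5 fragments:
  1–12 → 12 bp
  13–71 → 59 bp
  72–84 → 13 bp
  85–166 → 82 bp
  167–174 → 8 bp
Sorted largest to smallest: 82, 59, 13, 12, 8 bp.

82, 59, 13, 12, 8 bp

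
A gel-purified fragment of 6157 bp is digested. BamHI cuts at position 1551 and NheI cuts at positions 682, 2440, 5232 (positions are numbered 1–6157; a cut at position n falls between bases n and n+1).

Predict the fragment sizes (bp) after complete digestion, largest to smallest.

2792, 925, 889, 869, 682 bp

Combined cut positions (sorted): 682, 1551, 2440, 5232.
Linear molecule, 4 cuts → 5 fragments:
  682 − 0 = 682 bp
  1551 − 682 = 869 bp
  2440 − 1551 = 889 bp
  5232 − 2440 = 2792 bp
  6157 − 5232 = 925 bp
Sorted largest to smallest: 2792, 925, 889, 869, 682 bp.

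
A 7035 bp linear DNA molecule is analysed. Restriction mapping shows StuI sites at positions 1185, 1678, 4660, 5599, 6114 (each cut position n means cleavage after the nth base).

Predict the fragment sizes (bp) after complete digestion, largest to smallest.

Linear molecule, 5 cuts → 6 fragments:
  1185 − 0 = 1185 bp
  1678 − 1185 = 493 bp
  4660 − 1678 = 2982 bp
  5599 − 4660 = 939 bp
  6114 − 5599 = 515 bp
  7035 − 6114 = 921 bp
Sorted largest to smallest: 2982, 1185, 939, 921, 515, 493 bp.

2982, 1185, 939, 921, 515, 493 bp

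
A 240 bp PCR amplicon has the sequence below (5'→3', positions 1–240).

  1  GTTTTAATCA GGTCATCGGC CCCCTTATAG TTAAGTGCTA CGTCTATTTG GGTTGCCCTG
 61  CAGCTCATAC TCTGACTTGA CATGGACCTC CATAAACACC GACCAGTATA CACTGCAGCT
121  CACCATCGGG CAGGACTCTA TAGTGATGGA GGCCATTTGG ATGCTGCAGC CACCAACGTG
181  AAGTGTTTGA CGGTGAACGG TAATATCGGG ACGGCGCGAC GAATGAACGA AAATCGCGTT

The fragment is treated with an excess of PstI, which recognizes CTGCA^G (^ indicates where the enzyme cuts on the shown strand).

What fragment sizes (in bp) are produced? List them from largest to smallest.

PstI sites (CTGCAG) start at positions 58, 113, 164.
PstI cuts after base 5 of each site (before the last base), so after positions 62, 117, 168.
Linear molecule, 3 cuts → 4 fragments:
  1–62 → 62 bp
  63–117 → 55 bp
  118–168 → 51 bp
  169–240 → 72 bp
Sorted largest to smallest: 72, 62, 55, 51 bp.

72, 62, 55, 51 bp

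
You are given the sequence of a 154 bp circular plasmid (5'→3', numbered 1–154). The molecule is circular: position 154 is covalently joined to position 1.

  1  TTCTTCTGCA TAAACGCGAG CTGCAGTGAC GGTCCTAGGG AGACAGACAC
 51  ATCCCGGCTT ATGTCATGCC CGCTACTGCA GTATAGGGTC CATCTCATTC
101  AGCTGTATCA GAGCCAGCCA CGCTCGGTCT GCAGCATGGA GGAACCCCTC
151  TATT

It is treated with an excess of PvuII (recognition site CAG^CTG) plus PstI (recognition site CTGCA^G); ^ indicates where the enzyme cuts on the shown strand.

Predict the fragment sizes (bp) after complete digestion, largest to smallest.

55, 46, 31, 22 bp

The PvuII site (CAGCTG) starts at position 100.
PvuII cuts after base 3 of each site, so after position 102.
PstI sites (CTGCAG) start at positions 21, 76, 129.
PstI cuts after base 5 of each site (before the last base), so after positions 25, 80, 133.
Combined cut positions: 25, 80, 102, 133.
Circular molecule, 4 cuts → 4 fragments:
  26–80 → 55 bp
  81–102 → 22 bp
  103–133 → 31 bp
  134–154 then 1–25 → 21 + 25 = 46 bp
Sorted largest to smallest: 55, 46, 31, 22 bp.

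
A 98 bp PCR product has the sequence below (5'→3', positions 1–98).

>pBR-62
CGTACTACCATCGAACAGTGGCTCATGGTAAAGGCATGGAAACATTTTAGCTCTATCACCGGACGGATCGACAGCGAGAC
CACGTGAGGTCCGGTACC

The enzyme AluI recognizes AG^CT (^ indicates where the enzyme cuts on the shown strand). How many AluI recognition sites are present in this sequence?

1

AGCT occurs starting at position 49.
AluI cuts at 1 site.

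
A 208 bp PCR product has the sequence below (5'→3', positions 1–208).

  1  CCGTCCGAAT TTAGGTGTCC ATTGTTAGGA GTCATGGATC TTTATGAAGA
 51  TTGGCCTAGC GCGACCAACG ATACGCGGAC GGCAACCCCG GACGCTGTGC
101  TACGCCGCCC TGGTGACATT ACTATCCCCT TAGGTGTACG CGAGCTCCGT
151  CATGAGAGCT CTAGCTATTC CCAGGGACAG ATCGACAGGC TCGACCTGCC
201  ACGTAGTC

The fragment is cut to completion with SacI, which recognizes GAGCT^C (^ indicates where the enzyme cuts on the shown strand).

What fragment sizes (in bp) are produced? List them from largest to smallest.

SacI sites (GAGCTC) start at positions 142, 156.
SacI cuts after base 5 of each site (before the last base), so after positions 146, 160.
Linear molecule, 2 cuts → 3 fragments:
  1–146 → 146 bp
  147–160 → 14 bp
  161–208 → 48 bp
Sorted largest to smallest: 146, 48, 14 bp.

146, 48, 14 bp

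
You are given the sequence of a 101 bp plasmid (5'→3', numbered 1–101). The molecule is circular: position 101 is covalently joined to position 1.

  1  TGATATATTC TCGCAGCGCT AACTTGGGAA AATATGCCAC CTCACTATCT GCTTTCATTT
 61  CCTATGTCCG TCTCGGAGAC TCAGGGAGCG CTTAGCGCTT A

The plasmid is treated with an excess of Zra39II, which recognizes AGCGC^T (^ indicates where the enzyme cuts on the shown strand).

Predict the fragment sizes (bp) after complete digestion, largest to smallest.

Zra39II sites (AGCGCT) start at positions 15, 87, 94.
Zra39II cuts after base 5 of each site (before the last base), so after positions 19, 91, 98.
Circular molecule, 3 cuts → 3 fragments:
  20–91 → 72 bp
  92–98 → 7 bp
  99–101 then 1–19 → 3 + 19 = 22 bp
Sorted largest to smallest: 72, 22, 7 bp.

72, 22, 7 bp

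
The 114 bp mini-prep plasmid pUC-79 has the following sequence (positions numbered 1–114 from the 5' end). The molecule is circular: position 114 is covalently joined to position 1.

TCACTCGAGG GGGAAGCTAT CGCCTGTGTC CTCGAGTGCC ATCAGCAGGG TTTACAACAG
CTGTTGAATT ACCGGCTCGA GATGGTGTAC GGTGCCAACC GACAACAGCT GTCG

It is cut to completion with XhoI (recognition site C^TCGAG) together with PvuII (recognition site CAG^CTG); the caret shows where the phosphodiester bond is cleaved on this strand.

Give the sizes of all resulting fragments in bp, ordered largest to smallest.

XhoI sites (CTCGAG) start at positions 4, 31, 76.
XhoI cuts after the first base of each site, so after positions 4, 31, 76.
PvuII sites (CAGCTG) start at positions 58, 106.
PvuII cuts after base 3 of each site, so after positions 60, 108.
Combined cut positions: 4, 31, 60, 76, 108.
Circular molecule, 5 cuts → 5 fragments:
  5–31 → 27 bp
  32–60 → 29 bp
  61–76 → 16 bp
  77–108 → 32 bp
  109–114 then 1–4 → 6 + 4 = 10 bp
Sorted largest to smallest: 32, 29, 27, 16, 10 bp.

32, 29, 27, 16, 10 bp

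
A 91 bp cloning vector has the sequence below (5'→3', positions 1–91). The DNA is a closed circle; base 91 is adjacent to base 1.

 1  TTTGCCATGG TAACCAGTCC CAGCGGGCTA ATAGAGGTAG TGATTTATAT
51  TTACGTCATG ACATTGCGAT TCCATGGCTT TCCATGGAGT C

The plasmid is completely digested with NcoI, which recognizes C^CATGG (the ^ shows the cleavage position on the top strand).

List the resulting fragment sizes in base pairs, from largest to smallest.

67, 14, 10 bp

NcoI sites (CCATGG) start at positions 5, 72, 82.
NcoI cuts after the first base of each site, so after positions 5, 72, 82.
Circular molecule, 3 cuts → 3 fragments:
  6–72 → 67 bp
  73–82 → 10 bp
  83–91 then 1–5 → 9 + 5 = 14 bp
Sorted largest to smallest: 67, 14, 10 bp.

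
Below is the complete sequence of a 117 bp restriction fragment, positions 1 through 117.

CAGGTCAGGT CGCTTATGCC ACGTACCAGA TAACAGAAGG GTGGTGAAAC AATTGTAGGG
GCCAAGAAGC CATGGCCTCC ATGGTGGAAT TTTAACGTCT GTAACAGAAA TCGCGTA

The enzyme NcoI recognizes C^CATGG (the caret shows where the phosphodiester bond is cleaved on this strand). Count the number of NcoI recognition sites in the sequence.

CCATGG occurs starting at positions 70, 79.
NcoI cuts at 2 sites.

2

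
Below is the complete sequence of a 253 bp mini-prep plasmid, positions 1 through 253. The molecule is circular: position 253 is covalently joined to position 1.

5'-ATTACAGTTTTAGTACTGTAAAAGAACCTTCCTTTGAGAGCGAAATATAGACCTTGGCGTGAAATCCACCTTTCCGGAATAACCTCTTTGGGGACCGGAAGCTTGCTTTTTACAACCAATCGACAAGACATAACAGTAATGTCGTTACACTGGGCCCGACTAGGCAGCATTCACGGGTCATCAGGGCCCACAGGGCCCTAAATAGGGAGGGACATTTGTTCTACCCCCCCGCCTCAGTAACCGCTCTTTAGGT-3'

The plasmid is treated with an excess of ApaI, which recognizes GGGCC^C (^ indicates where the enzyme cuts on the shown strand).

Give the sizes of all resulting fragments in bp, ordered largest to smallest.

212, 32, 9 bp

ApaI sites (GGGCCC) start at positions 152, 184, 193.
ApaI cuts after base 5 of each site (before the last base), so after positions 156, 188, 197.
Circular molecule, 3 cuts → 3 fragments:
  157–188 → 32 bp
  189–197 → 9 bp
  198–253 then 1–156 → 56 + 156 = 212 bp
Sorted largest to smallest: 212, 32, 9 bp.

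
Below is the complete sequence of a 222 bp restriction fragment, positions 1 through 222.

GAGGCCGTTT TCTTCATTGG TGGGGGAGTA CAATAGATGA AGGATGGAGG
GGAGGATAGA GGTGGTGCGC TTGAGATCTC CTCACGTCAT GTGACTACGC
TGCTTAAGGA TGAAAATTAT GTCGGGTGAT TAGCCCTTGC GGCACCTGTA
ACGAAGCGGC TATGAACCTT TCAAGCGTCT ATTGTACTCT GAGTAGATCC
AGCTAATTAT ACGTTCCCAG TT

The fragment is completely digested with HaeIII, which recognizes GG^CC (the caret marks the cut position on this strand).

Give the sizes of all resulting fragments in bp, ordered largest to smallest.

The HaeIII site (GGCC) starts at position 3.
HaeIII cuts after base 2 of each site, so after position 4.
Linear molecule, 1 cut → 2 fragments:
  1–4 → 4 bp
  5–222 → 218 bp
Sorted largest to smallest: 218, 4 bp.

218, 4 bp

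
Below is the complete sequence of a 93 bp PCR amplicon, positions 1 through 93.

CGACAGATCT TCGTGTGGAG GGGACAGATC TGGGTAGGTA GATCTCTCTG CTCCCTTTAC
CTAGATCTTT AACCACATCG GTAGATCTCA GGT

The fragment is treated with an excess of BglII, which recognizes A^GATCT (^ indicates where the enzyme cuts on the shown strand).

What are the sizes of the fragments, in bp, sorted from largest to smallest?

BglII sites (AGATCT) start at positions 5, 26, 40, 63, 83.
BglII cuts after the first base of each site, so after positions 5, 26, 40, 63, 83.
Linear molecule, 5 cuts → 6 fragments:
  1–5 → 5 bp
  6–26 → 21 bp
  27–40 → 14 bp
  41–63 → 23 bp
  64–83 → 20 bp
  84–93 → 10 bp
Sorted largest to smallest: 23, 21, 20, 14, 10, 5 bp.

23, 21, 20, 14, 10, 5 bp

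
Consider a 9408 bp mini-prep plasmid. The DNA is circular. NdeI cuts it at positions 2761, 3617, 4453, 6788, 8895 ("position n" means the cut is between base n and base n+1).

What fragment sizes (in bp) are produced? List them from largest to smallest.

Circular molecule, 5 cuts → 5 fragments:
  3617 − 2761 = 856 bp
  4453 − 3617 = 836 bp
  6788 − 4453 = 2335 bp
  8895 − 6788 = 2107 bp
  wrap: 9408 − 8895 + 2761 = 3274 bp
Sorted largest to smallest: 3274, 2335, 2107, 856, 836 bp.

3274, 2335, 2107, 856, 836 bp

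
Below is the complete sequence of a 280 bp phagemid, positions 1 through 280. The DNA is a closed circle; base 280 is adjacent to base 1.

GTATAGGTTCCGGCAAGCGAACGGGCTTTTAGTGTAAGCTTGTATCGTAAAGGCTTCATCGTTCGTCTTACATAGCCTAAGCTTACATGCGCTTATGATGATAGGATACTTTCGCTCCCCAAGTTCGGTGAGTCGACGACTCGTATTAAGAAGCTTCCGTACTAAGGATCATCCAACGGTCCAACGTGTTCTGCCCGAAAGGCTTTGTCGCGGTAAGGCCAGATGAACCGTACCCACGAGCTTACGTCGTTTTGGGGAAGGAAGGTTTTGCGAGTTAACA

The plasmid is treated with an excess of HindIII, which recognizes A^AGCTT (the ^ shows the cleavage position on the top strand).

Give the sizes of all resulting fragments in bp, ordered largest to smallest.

HindIII sites (AAGCTT) start at positions 36, 79, 151.
HindIII cuts after the first base of each site, so after positions 36, 79, 151.
Circular molecule, 3 cuts → 3 fragments:
  37–79 → 43 bp
  80–151 → 72 bp
  152–280 then 1–36 → 129 + 36 = 165 bp
Sorted largest to smallest: 165, 72, 43 bp.

165, 72, 43 bp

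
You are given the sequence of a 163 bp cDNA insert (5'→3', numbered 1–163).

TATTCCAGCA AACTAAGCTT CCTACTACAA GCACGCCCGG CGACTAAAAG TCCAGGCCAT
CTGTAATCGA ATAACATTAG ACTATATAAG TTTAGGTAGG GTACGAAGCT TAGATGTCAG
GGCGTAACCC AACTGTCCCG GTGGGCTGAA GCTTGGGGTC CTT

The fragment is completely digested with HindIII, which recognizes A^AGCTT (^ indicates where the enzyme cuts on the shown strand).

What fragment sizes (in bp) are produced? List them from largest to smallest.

91, 43, 15, 14 bp

HindIII sites (AAGCTT) start at positions 15, 106, 149.
HindIII cuts after the first base of each site, so after positions 15, 106, 149.
Linear molecule, 3 cuts → 4 fragments:
  1–15 → 15 bp
  16–106 → 91 bp
  107–149 → 43 bp
  150–163 → 14 bp
Sorted largest to smallest: 91, 43, 15, 14 bp.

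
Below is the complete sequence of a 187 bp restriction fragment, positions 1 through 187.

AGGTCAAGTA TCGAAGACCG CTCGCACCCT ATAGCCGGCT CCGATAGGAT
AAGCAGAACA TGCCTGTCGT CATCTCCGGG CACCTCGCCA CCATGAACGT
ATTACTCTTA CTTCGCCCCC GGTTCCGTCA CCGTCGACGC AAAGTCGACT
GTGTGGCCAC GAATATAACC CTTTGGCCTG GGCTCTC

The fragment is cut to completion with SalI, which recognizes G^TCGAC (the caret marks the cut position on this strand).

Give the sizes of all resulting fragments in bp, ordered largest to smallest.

133, 43, 11 bp

SalI sites (GTCGAC) start at positions 133, 144.
SalI cuts after the first base of each site, so after positions 133, 144.
Linear molecule, 2 cuts → 3 fragments:
  1–133 → 133 bp
  134–144 → 11 bp
  145–187 → 43 bp
Sorted largest to smallest: 133, 43, 11 bp.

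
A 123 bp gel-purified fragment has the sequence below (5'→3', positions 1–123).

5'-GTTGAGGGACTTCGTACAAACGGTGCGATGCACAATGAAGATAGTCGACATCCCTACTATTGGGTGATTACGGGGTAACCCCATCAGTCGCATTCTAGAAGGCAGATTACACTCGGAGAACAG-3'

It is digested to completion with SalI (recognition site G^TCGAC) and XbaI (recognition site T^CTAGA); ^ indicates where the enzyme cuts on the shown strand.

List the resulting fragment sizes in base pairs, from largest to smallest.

50, 44, 29 bp

The SalI site (GTCGAC) starts at position 44.
SalI cuts after the first base of each site, so after position 44.
The XbaI site (TCTAGA) starts at position 94.
XbaI cuts after the first base of each site, so after position 94.
Combined cut positions: 44, 94.
Linear molecule, 2 cuts → 3 fragments:
  1–44 → 44 bp
  45–94 → 50 bp
  95–123 → 29 bp
Sorted largest to smallest: 50, 44, 29 bp.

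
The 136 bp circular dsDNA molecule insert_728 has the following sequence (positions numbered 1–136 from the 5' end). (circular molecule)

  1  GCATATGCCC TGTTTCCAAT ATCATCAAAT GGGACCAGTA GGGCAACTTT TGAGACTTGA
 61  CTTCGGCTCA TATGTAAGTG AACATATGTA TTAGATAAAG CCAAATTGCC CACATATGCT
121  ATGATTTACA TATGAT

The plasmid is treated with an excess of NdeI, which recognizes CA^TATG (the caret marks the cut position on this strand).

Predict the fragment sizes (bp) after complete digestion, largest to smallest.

NdeI sites (CATATG) start at positions 2, 69, 83, 113, 129.
NdeI cuts after base 2 of each site, so after positions 3, 70, 84, 114, 130.
Circular molecule, 5 cuts → 5 fragments:
  4–70 → 67 bp
  71–84 → 14 bp
  85–114 → 30 bp
  115–130 → 16 bp
  131–136 then 1–3 → 6 + 3 = 9 bp
Sorted largest to smallest: 67, 30, 16, 14, 9 bp.

67, 30, 16, 14, 9 bp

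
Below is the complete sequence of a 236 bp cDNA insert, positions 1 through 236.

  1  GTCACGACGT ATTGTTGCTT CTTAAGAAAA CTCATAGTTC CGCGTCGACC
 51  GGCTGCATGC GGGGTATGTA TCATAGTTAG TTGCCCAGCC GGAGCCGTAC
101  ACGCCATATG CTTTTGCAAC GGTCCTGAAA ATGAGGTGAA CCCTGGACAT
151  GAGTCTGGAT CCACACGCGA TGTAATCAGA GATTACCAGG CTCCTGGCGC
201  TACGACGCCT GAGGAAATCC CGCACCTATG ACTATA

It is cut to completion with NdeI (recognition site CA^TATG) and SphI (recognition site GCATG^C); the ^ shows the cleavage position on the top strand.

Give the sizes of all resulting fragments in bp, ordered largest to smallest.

The NdeI site (CATATG) starts at position 105.
NdeI cuts after base 2 of each site, so after position 106.
The SphI site (GCATGC) starts at position 55.
SphI cuts after base 5 of each site (before the last base), so after position 59.
Combined cut positions: 59, 106.
Linear molecule, 2 cuts → 3 fragments:
  1–59 → 59 bp
  60–106 → 47 bp
  107–236 → 130 bp
Sorted largest to smallest: 130, 59, 47 bp.

130, 59, 47 bp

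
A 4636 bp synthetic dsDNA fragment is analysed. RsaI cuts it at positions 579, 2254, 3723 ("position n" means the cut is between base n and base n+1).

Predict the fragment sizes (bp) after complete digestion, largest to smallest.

1675, 1469, 913, 579 bp

Linear molecule, 3 cuts → 4 fragments:
  579 − 0 = 579 bp
  2254 − 579 = 1675 bp
  3723 − 2254 = 1469 bp
  4636 − 3723 = 913 bp
Sorted largest to smallest: 1675, 1469, 913, 579 bp.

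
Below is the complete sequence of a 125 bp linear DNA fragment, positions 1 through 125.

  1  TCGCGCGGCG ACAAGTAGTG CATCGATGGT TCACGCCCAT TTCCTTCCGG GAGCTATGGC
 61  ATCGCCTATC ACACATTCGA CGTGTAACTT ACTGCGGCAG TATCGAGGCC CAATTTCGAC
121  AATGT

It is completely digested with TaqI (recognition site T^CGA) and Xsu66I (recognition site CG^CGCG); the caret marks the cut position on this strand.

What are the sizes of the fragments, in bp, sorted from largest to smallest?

TaqI sites (TCGA) start at positions 23, 77, 103, 116.
TaqI cuts after the first base of each site, so after positions 23, 77, 103, 116.
The Xsu66I site (CGCGCG) starts at position 2.
Xsu66I cuts after base 2 of each site, so after position 3.
Combined cut positions: 3, 23, 77, 103, 116.
Linear molecule, 5 cuts → 6 fragments:
  1–3 → 3 bp
  4–23 → 20 bp
  24–77 → 54 bp
  78–103 → 26 bp
  104–116 → 13 bp
  117–125 → 9 bp
Sorted largest to smallest: 54, 26, 20, 13, 9, 3 bp.

54, 26, 20, 13, 9, 3 bp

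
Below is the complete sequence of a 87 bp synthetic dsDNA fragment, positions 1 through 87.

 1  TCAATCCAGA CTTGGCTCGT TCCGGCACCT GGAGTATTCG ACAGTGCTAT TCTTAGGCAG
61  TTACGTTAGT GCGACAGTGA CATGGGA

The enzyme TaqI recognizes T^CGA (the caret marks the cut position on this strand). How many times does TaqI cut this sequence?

TCGA occurs starting at position 38.
TaqI cuts at 1 site.

1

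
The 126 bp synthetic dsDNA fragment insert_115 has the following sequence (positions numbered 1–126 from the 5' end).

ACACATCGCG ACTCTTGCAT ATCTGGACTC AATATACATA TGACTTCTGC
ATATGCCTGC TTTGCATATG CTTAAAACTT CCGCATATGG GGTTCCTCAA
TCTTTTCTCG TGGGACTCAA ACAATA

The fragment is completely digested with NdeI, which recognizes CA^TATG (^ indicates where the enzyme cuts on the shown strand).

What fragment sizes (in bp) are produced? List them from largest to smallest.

41, 38, 19, 15, 13 bp

NdeI sites (CATATG) start at positions 37, 50, 65, 84.
NdeI cuts after base 2 of each site, so after positions 38, 51, 66, 85.
Linear molecule, 4 cuts → 5 fragments:
  1–38 → 38 bp
  39–51 → 13 bp
  52–66 → 15 bp
  67–85 → 19 bp
  86–126 → 41 bp
Sorted largest to smallest: 41, 38, 19, 15, 13 bp.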